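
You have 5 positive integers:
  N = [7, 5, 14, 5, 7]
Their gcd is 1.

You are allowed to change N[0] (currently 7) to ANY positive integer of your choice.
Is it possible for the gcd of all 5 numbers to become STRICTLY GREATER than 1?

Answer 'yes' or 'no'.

Answer: no

Derivation:
Current gcd = 1
gcd of all OTHER numbers (without N[0]=7): gcd([5, 14, 5, 7]) = 1
The new gcd after any change is gcd(1, new_value).
This can be at most 1.
Since 1 = old gcd 1, the gcd can only stay the same or decrease.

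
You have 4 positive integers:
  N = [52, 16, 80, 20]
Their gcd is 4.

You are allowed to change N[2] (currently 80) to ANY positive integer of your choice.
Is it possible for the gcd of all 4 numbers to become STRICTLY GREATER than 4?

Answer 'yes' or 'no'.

Answer: no

Derivation:
Current gcd = 4
gcd of all OTHER numbers (without N[2]=80): gcd([52, 16, 20]) = 4
The new gcd after any change is gcd(4, new_value).
This can be at most 4.
Since 4 = old gcd 4, the gcd can only stay the same or decrease.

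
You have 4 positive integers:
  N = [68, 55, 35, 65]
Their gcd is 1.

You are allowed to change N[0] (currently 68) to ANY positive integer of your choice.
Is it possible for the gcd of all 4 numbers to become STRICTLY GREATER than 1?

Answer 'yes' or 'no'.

Answer: yes

Derivation:
Current gcd = 1
gcd of all OTHER numbers (without N[0]=68): gcd([55, 35, 65]) = 5
The new gcd after any change is gcd(5, new_value).
This can be at most 5.
Since 5 > old gcd 1, the gcd CAN increase (e.g., set N[0] = 5).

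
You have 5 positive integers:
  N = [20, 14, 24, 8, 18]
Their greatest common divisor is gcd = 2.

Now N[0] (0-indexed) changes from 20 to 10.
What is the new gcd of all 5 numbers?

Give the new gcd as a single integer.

Answer: 2

Derivation:
Numbers: [20, 14, 24, 8, 18], gcd = 2
Change: index 0, 20 -> 10
gcd of the OTHER numbers (without index 0): gcd([14, 24, 8, 18]) = 2
New gcd = gcd(g_others, new_val) = gcd(2, 10) = 2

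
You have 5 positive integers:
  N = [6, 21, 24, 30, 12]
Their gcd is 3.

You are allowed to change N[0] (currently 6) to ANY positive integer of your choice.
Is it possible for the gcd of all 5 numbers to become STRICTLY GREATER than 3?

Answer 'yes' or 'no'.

Answer: no

Derivation:
Current gcd = 3
gcd of all OTHER numbers (without N[0]=6): gcd([21, 24, 30, 12]) = 3
The new gcd after any change is gcd(3, new_value).
This can be at most 3.
Since 3 = old gcd 3, the gcd can only stay the same or decrease.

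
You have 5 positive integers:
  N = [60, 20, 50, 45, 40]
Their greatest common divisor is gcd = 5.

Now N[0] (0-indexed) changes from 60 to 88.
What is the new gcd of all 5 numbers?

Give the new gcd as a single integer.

Numbers: [60, 20, 50, 45, 40], gcd = 5
Change: index 0, 60 -> 88
gcd of the OTHER numbers (without index 0): gcd([20, 50, 45, 40]) = 5
New gcd = gcd(g_others, new_val) = gcd(5, 88) = 1

Answer: 1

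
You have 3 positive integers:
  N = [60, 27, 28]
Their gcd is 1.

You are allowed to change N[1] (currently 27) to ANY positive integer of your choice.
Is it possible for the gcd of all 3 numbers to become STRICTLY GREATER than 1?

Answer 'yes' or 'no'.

Answer: yes

Derivation:
Current gcd = 1
gcd of all OTHER numbers (without N[1]=27): gcd([60, 28]) = 4
The new gcd after any change is gcd(4, new_value).
This can be at most 4.
Since 4 > old gcd 1, the gcd CAN increase (e.g., set N[1] = 4).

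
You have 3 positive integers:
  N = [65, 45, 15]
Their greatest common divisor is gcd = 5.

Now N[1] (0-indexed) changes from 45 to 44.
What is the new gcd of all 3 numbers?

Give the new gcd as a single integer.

Numbers: [65, 45, 15], gcd = 5
Change: index 1, 45 -> 44
gcd of the OTHER numbers (without index 1): gcd([65, 15]) = 5
New gcd = gcd(g_others, new_val) = gcd(5, 44) = 1

Answer: 1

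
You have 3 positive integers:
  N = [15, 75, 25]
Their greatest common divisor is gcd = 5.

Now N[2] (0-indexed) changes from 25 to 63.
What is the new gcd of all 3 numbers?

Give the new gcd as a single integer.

Numbers: [15, 75, 25], gcd = 5
Change: index 2, 25 -> 63
gcd of the OTHER numbers (without index 2): gcd([15, 75]) = 15
New gcd = gcd(g_others, new_val) = gcd(15, 63) = 3

Answer: 3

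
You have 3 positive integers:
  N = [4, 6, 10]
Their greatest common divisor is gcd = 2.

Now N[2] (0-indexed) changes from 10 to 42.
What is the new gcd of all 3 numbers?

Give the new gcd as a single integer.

Answer: 2

Derivation:
Numbers: [4, 6, 10], gcd = 2
Change: index 2, 10 -> 42
gcd of the OTHER numbers (without index 2): gcd([4, 6]) = 2
New gcd = gcd(g_others, new_val) = gcd(2, 42) = 2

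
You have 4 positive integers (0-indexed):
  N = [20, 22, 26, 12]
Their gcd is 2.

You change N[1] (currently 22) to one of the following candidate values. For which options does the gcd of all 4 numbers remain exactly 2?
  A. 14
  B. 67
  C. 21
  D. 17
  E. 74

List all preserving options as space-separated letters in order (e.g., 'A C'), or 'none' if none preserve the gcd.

Old gcd = 2; gcd of others (without N[1]) = 2
New gcd for candidate v: gcd(2, v). Preserves old gcd iff gcd(2, v) = 2.
  Option A: v=14, gcd(2,14)=2 -> preserves
  Option B: v=67, gcd(2,67)=1 -> changes
  Option C: v=21, gcd(2,21)=1 -> changes
  Option D: v=17, gcd(2,17)=1 -> changes
  Option E: v=74, gcd(2,74)=2 -> preserves

Answer: A E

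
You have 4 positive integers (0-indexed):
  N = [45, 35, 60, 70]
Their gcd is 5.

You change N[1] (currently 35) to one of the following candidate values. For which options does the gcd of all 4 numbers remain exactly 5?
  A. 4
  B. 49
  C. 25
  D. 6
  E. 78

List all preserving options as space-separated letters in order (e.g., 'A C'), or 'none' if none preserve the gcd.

Old gcd = 5; gcd of others (without N[1]) = 5
New gcd for candidate v: gcd(5, v). Preserves old gcd iff gcd(5, v) = 5.
  Option A: v=4, gcd(5,4)=1 -> changes
  Option B: v=49, gcd(5,49)=1 -> changes
  Option C: v=25, gcd(5,25)=5 -> preserves
  Option D: v=6, gcd(5,6)=1 -> changes
  Option E: v=78, gcd(5,78)=1 -> changes

Answer: C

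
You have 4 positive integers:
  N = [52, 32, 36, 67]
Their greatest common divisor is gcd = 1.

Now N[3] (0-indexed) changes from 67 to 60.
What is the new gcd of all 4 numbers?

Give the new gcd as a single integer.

Answer: 4

Derivation:
Numbers: [52, 32, 36, 67], gcd = 1
Change: index 3, 67 -> 60
gcd of the OTHER numbers (without index 3): gcd([52, 32, 36]) = 4
New gcd = gcd(g_others, new_val) = gcd(4, 60) = 4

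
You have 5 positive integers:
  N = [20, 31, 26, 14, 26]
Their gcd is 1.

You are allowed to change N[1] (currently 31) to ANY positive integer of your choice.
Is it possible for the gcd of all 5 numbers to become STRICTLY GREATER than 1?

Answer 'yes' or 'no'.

Current gcd = 1
gcd of all OTHER numbers (without N[1]=31): gcd([20, 26, 14, 26]) = 2
The new gcd after any change is gcd(2, new_value).
This can be at most 2.
Since 2 > old gcd 1, the gcd CAN increase (e.g., set N[1] = 2).

Answer: yes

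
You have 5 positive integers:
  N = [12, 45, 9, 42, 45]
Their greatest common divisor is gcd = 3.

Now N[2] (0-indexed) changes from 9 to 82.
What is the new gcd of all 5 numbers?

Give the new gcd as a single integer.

Numbers: [12, 45, 9, 42, 45], gcd = 3
Change: index 2, 9 -> 82
gcd of the OTHER numbers (without index 2): gcd([12, 45, 42, 45]) = 3
New gcd = gcd(g_others, new_val) = gcd(3, 82) = 1

Answer: 1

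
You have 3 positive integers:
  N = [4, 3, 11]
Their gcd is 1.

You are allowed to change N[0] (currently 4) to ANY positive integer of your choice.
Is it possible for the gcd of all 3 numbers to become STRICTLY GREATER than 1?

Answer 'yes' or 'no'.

Answer: no

Derivation:
Current gcd = 1
gcd of all OTHER numbers (without N[0]=4): gcd([3, 11]) = 1
The new gcd after any change is gcd(1, new_value).
This can be at most 1.
Since 1 = old gcd 1, the gcd can only stay the same or decrease.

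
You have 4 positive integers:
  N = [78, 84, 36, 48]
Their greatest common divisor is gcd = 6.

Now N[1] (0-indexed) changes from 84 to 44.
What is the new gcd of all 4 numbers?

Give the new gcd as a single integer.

Numbers: [78, 84, 36, 48], gcd = 6
Change: index 1, 84 -> 44
gcd of the OTHER numbers (without index 1): gcd([78, 36, 48]) = 6
New gcd = gcd(g_others, new_val) = gcd(6, 44) = 2

Answer: 2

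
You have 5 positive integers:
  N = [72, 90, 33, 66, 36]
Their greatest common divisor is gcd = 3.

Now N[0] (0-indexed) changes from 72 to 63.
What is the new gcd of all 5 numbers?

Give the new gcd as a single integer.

Answer: 3

Derivation:
Numbers: [72, 90, 33, 66, 36], gcd = 3
Change: index 0, 72 -> 63
gcd of the OTHER numbers (without index 0): gcd([90, 33, 66, 36]) = 3
New gcd = gcd(g_others, new_val) = gcd(3, 63) = 3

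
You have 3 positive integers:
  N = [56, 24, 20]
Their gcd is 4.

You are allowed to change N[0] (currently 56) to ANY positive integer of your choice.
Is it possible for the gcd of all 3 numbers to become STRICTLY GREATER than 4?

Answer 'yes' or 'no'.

Current gcd = 4
gcd of all OTHER numbers (without N[0]=56): gcd([24, 20]) = 4
The new gcd after any change is gcd(4, new_value).
This can be at most 4.
Since 4 = old gcd 4, the gcd can only stay the same or decrease.

Answer: no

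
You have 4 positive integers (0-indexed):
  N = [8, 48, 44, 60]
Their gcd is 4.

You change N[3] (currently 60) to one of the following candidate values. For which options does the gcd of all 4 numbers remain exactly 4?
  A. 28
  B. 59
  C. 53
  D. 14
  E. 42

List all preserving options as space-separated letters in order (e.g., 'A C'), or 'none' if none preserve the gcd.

Old gcd = 4; gcd of others (without N[3]) = 4
New gcd for candidate v: gcd(4, v). Preserves old gcd iff gcd(4, v) = 4.
  Option A: v=28, gcd(4,28)=4 -> preserves
  Option B: v=59, gcd(4,59)=1 -> changes
  Option C: v=53, gcd(4,53)=1 -> changes
  Option D: v=14, gcd(4,14)=2 -> changes
  Option E: v=42, gcd(4,42)=2 -> changes

Answer: A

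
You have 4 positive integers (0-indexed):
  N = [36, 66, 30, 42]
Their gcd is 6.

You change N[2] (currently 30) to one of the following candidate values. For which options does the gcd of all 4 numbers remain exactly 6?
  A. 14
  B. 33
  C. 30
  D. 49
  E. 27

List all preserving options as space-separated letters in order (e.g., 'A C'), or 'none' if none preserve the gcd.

Answer: C

Derivation:
Old gcd = 6; gcd of others (without N[2]) = 6
New gcd for candidate v: gcd(6, v). Preserves old gcd iff gcd(6, v) = 6.
  Option A: v=14, gcd(6,14)=2 -> changes
  Option B: v=33, gcd(6,33)=3 -> changes
  Option C: v=30, gcd(6,30)=6 -> preserves
  Option D: v=49, gcd(6,49)=1 -> changes
  Option E: v=27, gcd(6,27)=3 -> changes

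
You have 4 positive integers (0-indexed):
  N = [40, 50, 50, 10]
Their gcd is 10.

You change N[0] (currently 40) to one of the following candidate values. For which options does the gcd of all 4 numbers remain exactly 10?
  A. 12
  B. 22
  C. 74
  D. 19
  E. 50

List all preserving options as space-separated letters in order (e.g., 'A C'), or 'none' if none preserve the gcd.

Old gcd = 10; gcd of others (without N[0]) = 10
New gcd for candidate v: gcd(10, v). Preserves old gcd iff gcd(10, v) = 10.
  Option A: v=12, gcd(10,12)=2 -> changes
  Option B: v=22, gcd(10,22)=2 -> changes
  Option C: v=74, gcd(10,74)=2 -> changes
  Option D: v=19, gcd(10,19)=1 -> changes
  Option E: v=50, gcd(10,50)=10 -> preserves

Answer: E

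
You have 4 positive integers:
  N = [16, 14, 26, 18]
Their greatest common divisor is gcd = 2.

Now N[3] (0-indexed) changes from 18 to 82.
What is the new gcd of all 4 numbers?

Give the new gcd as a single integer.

Answer: 2

Derivation:
Numbers: [16, 14, 26, 18], gcd = 2
Change: index 3, 18 -> 82
gcd of the OTHER numbers (without index 3): gcd([16, 14, 26]) = 2
New gcd = gcd(g_others, new_val) = gcd(2, 82) = 2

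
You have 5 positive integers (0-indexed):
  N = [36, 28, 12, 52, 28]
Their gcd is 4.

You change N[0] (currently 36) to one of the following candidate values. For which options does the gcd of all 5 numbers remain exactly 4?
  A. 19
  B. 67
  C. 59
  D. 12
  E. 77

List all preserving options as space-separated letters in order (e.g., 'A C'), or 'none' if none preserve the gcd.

Old gcd = 4; gcd of others (without N[0]) = 4
New gcd for candidate v: gcd(4, v). Preserves old gcd iff gcd(4, v) = 4.
  Option A: v=19, gcd(4,19)=1 -> changes
  Option B: v=67, gcd(4,67)=1 -> changes
  Option C: v=59, gcd(4,59)=1 -> changes
  Option D: v=12, gcd(4,12)=4 -> preserves
  Option E: v=77, gcd(4,77)=1 -> changes

Answer: D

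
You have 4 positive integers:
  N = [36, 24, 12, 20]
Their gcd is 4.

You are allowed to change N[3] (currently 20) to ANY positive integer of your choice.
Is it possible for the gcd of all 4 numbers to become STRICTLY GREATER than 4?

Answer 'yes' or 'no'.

Answer: yes

Derivation:
Current gcd = 4
gcd of all OTHER numbers (without N[3]=20): gcd([36, 24, 12]) = 12
The new gcd after any change is gcd(12, new_value).
This can be at most 12.
Since 12 > old gcd 4, the gcd CAN increase (e.g., set N[3] = 12).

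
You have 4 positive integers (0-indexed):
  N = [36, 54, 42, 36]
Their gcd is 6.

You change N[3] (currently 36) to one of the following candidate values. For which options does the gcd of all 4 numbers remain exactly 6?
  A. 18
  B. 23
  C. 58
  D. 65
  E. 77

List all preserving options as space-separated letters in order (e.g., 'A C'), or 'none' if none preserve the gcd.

Old gcd = 6; gcd of others (without N[3]) = 6
New gcd for candidate v: gcd(6, v). Preserves old gcd iff gcd(6, v) = 6.
  Option A: v=18, gcd(6,18)=6 -> preserves
  Option B: v=23, gcd(6,23)=1 -> changes
  Option C: v=58, gcd(6,58)=2 -> changes
  Option D: v=65, gcd(6,65)=1 -> changes
  Option E: v=77, gcd(6,77)=1 -> changes

Answer: A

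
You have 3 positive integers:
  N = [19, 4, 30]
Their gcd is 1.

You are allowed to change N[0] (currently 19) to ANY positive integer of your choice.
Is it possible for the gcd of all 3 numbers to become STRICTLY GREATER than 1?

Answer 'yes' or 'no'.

Answer: yes

Derivation:
Current gcd = 1
gcd of all OTHER numbers (without N[0]=19): gcd([4, 30]) = 2
The new gcd after any change is gcd(2, new_value).
This can be at most 2.
Since 2 > old gcd 1, the gcd CAN increase (e.g., set N[0] = 2).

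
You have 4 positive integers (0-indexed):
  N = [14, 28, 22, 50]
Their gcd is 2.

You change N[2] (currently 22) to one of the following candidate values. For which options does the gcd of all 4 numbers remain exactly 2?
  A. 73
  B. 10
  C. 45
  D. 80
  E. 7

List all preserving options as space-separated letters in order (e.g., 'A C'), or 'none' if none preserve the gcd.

Old gcd = 2; gcd of others (without N[2]) = 2
New gcd for candidate v: gcd(2, v). Preserves old gcd iff gcd(2, v) = 2.
  Option A: v=73, gcd(2,73)=1 -> changes
  Option B: v=10, gcd(2,10)=2 -> preserves
  Option C: v=45, gcd(2,45)=1 -> changes
  Option D: v=80, gcd(2,80)=2 -> preserves
  Option E: v=7, gcd(2,7)=1 -> changes

Answer: B D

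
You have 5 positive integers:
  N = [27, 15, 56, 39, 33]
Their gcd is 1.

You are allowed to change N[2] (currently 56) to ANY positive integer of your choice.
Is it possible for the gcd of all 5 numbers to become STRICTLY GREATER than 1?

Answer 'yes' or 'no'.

Current gcd = 1
gcd of all OTHER numbers (without N[2]=56): gcd([27, 15, 39, 33]) = 3
The new gcd after any change is gcd(3, new_value).
This can be at most 3.
Since 3 > old gcd 1, the gcd CAN increase (e.g., set N[2] = 3).

Answer: yes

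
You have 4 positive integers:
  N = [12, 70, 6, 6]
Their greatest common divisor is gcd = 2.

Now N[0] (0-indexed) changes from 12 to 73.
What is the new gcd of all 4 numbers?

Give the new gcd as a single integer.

Answer: 1

Derivation:
Numbers: [12, 70, 6, 6], gcd = 2
Change: index 0, 12 -> 73
gcd of the OTHER numbers (without index 0): gcd([70, 6, 6]) = 2
New gcd = gcd(g_others, new_val) = gcd(2, 73) = 1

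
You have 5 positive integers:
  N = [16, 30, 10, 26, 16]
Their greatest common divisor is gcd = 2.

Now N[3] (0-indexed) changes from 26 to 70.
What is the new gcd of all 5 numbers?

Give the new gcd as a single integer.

Numbers: [16, 30, 10, 26, 16], gcd = 2
Change: index 3, 26 -> 70
gcd of the OTHER numbers (without index 3): gcd([16, 30, 10, 16]) = 2
New gcd = gcd(g_others, new_val) = gcd(2, 70) = 2

Answer: 2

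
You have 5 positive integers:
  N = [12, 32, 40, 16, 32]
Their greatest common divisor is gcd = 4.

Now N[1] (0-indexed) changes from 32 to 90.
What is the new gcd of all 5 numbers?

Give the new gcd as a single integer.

Numbers: [12, 32, 40, 16, 32], gcd = 4
Change: index 1, 32 -> 90
gcd of the OTHER numbers (without index 1): gcd([12, 40, 16, 32]) = 4
New gcd = gcd(g_others, new_val) = gcd(4, 90) = 2

Answer: 2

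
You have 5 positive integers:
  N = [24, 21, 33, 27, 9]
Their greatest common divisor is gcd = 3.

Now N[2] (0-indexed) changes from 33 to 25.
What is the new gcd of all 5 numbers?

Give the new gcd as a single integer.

Answer: 1

Derivation:
Numbers: [24, 21, 33, 27, 9], gcd = 3
Change: index 2, 33 -> 25
gcd of the OTHER numbers (without index 2): gcd([24, 21, 27, 9]) = 3
New gcd = gcd(g_others, new_val) = gcd(3, 25) = 1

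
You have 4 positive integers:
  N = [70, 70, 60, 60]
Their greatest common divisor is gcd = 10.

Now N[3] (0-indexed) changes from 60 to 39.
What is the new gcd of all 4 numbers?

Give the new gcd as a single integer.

Answer: 1

Derivation:
Numbers: [70, 70, 60, 60], gcd = 10
Change: index 3, 60 -> 39
gcd of the OTHER numbers (without index 3): gcd([70, 70, 60]) = 10
New gcd = gcd(g_others, new_val) = gcd(10, 39) = 1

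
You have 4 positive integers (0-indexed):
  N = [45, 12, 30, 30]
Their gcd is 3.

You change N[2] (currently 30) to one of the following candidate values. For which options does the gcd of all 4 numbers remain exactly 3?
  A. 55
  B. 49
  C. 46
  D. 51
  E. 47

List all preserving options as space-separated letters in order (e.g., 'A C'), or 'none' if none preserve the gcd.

Old gcd = 3; gcd of others (without N[2]) = 3
New gcd for candidate v: gcd(3, v). Preserves old gcd iff gcd(3, v) = 3.
  Option A: v=55, gcd(3,55)=1 -> changes
  Option B: v=49, gcd(3,49)=1 -> changes
  Option C: v=46, gcd(3,46)=1 -> changes
  Option D: v=51, gcd(3,51)=3 -> preserves
  Option E: v=47, gcd(3,47)=1 -> changes

Answer: D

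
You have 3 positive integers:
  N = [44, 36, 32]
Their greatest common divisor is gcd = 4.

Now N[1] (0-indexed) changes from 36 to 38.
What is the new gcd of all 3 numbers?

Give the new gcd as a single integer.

Numbers: [44, 36, 32], gcd = 4
Change: index 1, 36 -> 38
gcd of the OTHER numbers (without index 1): gcd([44, 32]) = 4
New gcd = gcd(g_others, new_val) = gcd(4, 38) = 2

Answer: 2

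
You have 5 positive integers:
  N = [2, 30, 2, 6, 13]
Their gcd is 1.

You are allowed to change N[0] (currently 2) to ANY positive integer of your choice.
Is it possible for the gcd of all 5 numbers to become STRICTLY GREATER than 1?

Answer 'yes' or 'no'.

Answer: no

Derivation:
Current gcd = 1
gcd of all OTHER numbers (without N[0]=2): gcd([30, 2, 6, 13]) = 1
The new gcd after any change is gcd(1, new_value).
This can be at most 1.
Since 1 = old gcd 1, the gcd can only stay the same or decrease.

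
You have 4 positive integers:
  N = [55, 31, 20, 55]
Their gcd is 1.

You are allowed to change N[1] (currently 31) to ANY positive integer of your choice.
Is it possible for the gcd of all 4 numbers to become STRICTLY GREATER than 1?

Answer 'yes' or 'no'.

Answer: yes

Derivation:
Current gcd = 1
gcd of all OTHER numbers (without N[1]=31): gcd([55, 20, 55]) = 5
The new gcd after any change is gcd(5, new_value).
This can be at most 5.
Since 5 > old gcd 1, the gcd CAN increase (e.g., set N[1] = 5).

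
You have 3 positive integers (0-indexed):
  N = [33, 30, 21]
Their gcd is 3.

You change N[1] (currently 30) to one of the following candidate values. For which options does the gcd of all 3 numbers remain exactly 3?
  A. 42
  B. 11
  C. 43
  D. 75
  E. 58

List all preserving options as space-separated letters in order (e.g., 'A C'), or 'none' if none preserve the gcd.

Answer: A D

Derivation:
Old gcd = 3; gcd of others (without N[1]) = 3
New gcd for candidate v: gcd(3, v). Preserves old gcd iff gcd(3, v) = 3.
  Option A: v=42, gcd(3,42)=3 -> preserves
  Option B: v=11, gcd(3,11)=1 -> changes
  Option C: v=43, gcd(3,43)=1 -> changes
  Option D: v=75, gcd(3,75)=3 -> preserves
  Option E: v=58, gcd(3,58)=1 -> changes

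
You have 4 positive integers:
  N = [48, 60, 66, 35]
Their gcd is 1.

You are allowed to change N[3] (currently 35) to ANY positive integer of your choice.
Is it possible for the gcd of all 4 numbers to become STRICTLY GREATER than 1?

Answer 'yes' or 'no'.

Current gcd = 1
gcd of all OTHER numbers (without N[3]=35): gcd([48, 60, 66]) = 6
The new gcd after any change is gcd(6, new_value).
This can be at most 6.
Since 6 > old gcd 1, the gcd CAN increase (e.g., set N[3] = 6).

Answer: yes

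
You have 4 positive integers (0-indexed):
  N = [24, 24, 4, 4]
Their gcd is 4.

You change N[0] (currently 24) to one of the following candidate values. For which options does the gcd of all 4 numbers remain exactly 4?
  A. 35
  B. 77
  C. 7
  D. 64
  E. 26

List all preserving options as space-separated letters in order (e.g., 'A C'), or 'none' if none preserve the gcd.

Old gcd = 4; gcd of others (without N[0]) = 4
New gcd for candidate v: gcd(4, v). Preserves old gcd iff gcd(4, v) = 4.
  Option A: v=35, gcd(4,35)=1 -> changes
  Option B: v=77, gcd(4,77)=1 -> changes
  Option C: v=7, gcd(4,7)=1 -> changes
  Option D: v=64, gcd(4,64)=4 -> preserves
  Option E: v=26, gcd(4,26)=2 -> changes

Answer: D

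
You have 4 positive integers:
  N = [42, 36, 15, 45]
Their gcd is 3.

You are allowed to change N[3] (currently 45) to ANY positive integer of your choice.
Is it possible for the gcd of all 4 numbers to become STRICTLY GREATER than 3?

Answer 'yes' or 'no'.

Current gcd = 3
gcd of all OTHER numbers (without N[3]=45): gcd([42, 36, 15]) = 3
The new gcd after any change is gcd(3, new_value).
This can be at most 3.
Since 3 = old gcd 3, the gcd can only stay the same or decrease.

Answer: no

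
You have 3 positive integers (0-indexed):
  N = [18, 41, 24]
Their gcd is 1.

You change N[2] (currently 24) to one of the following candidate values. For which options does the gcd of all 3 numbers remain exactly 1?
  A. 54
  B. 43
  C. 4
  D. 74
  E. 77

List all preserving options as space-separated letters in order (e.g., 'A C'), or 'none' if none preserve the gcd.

Old gcd = 1; gcd of others (without N[2]) = 1
New gcd for candidate v: gcd(1, v). Preserves old gcd iff gcd(1, v) = 1.
  Option A: v=54, gcd(1,54)=1 -> preserves
  Option B: v=43, gcd(1,43)=1 -> preserves
  Option C: v=4, gcd(1,4)=1 -> preserves
  Option D: v=74, gcd(1,74)=1 -> preserves
  Option E: v=77, gcd(1,77)=1 -> preserves

Answer: A B C D E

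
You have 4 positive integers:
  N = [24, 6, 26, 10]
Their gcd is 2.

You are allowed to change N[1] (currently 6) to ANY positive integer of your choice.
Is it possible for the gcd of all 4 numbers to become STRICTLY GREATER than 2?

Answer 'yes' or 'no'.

Current gcd = 2
gcd of all OTHER numbers (without N[1]=6): gcd([24, 26, 10]) = 2
The new gcd after any change is gcd(2, new_value).
This can be at most 2.
Since 2 = old gcd 2, the gcd can only stay the same or decrease.

Answer: no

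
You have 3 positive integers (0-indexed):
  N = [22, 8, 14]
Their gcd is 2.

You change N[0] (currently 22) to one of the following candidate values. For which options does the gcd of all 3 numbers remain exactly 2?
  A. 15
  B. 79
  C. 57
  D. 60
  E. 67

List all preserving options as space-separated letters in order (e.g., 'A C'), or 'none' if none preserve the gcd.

Old gcd = 2; gcd of others (without N[0]) = 2
New gcd for candidate v: gcd(2, v). Preserves old gcd iff gcd(2, v) = 2.
  Option A: v=15, gcd(2,15)=1 -> changes
  Option B: v=79, gcd(2,79)=1 -> changes
  Option C: v=57, gcd(2,57)=1 -> changes
  Option D: v=60, gcd(2,60)=2 -> preserves
  Option E: v=67, gcd(2,67)=1 -> changes

Answer: D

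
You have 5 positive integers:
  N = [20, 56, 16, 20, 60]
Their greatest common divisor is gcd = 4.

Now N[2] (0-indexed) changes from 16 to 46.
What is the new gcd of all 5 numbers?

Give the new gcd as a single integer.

Numbers: [20, 56, 16, 20, 60], gcd = 4
Change: index 2, 16 -> 46
gcd of the OTHER numbers (without index 2): gcd([20, 56, 20, 60]) = 4
New gcd = gcd(g_others, new_val) = gcd(4, 46) = 2

Answer: 2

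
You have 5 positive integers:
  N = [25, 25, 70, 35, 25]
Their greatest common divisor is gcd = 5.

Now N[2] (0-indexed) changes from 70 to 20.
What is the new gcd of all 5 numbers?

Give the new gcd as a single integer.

Numbers: [25, 25, 70, 35, 25], gcd = 5
Change: index 2, 70 -> 20
gcd of the OTHER numbers (without index 2): gcd([25, 25, 35, 25]) = 5
New gcd = gcd(g_others, new_val) = gcd(5, 20) = 5

Answer: 5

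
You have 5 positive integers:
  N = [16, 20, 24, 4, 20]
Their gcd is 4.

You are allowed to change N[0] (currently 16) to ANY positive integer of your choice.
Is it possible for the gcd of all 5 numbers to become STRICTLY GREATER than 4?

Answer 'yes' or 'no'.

Current gcd = 4
gcd of all OTHER numbers (without N[0]=16): gcd([20, 24, 4, 20]) = 4
The new gcd after any change is gcd(4, new_value).
This can be at most 4.
Since 4 = old gcd 4, the gcd can only stay the same or decrease.

Answer: no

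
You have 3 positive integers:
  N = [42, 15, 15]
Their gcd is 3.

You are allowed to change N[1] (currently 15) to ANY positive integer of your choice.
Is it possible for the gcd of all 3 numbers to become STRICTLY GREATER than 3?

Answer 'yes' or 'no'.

Current gcd = 3
gcd of all OTHER numbers (without N[1]=15): gcd([42, 15]) = 3
The new gcd after any change is gcd(3, new_value).
This can be at most 3.
Since 3 = old gcd 3, the gcd can only stay the same or decrease.

Answer: no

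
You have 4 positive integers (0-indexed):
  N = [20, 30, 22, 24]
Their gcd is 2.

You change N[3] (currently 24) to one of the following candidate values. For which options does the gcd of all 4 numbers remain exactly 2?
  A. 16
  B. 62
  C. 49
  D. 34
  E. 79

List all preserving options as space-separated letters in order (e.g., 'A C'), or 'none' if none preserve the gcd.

Old gcd = 2; gcd of others (without N[3]) = 2
New gcd for candidate v: gcd(2, v). Preserves old gcd iff gcd(2, v) = 2.
  Option A: v=16, gcd(2,16)=2 -> preserves
  Option B: v=62, gcd(2,62)=2 -> preserves
  Option C: v=49, gcd(2,49)=1 -> changes
  Option D: v=34, gcd(2,34)=2 -> preserves
  Option E: v=79, gcd(2,79)=1 -> changes

Answer: A B D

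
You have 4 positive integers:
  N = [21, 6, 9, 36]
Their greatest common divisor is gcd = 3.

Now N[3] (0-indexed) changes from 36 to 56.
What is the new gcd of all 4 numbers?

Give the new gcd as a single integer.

Answer: 1

Derivation:
Numbers: [21, 6, 9, 36], gcd = 3
Change: index 3, 36 -> 56
gcd of the OTHER numbers (without index 3): gcd([21, 6, 9]) = 3
New gcd = gcd(g_others, new_val) = gcd(3, 56) = 1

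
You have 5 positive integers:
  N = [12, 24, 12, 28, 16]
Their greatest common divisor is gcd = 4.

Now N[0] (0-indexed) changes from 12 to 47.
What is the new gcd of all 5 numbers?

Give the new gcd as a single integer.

Numbers: [12, 24, 12, 28, 16], gcd = 4
Change: index 0, 12 -> 47
gcd of the OTHER numbers (without index 0): gcd([24, 12, 28, 16]) = 4
New gcd = gcd(g_others, new_val) = gcd(4, 47) = 1

Answer: 1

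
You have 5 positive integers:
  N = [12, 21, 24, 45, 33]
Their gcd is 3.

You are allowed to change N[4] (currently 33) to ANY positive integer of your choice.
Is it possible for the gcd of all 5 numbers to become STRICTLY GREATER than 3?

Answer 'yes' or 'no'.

Answer: no

Derivation:
Current gcd = 3
gcd of all OTHER numbers (without N[4]=33): gcd([12, 21, 24, 45]) = 3
The new gcd after any change is gcd(3, new_value).
This can be at most 3.
Since 3 = old gcd 3, the gcd can only stay the same or decrease.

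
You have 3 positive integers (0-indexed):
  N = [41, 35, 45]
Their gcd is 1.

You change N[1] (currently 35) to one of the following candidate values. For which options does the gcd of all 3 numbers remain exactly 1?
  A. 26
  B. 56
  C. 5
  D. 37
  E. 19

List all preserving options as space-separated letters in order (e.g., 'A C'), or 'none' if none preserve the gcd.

Old gcd = 1; gcd of others (without N[1]) = 1
New gcd for candidate v: gcd(1, v). Preserves old gcd iff gcd(1, v) = 1.
  Option A: v=26, gcd(1,26)=1 -> preserves
  Option B: v=56, gcd(1,56)=1 -> preserves
  Option C: v=5, gcd(1,5)=1 -> preserves
  Option D: v=37, gcd(1,37)=1 -> preserves
  Option E: v=19, gcd(1,19)=1 -> preserves

Answer: A B C D E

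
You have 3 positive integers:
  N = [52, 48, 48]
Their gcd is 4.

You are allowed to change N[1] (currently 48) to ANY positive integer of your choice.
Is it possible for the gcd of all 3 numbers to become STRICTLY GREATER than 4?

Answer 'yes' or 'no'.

Answer: no

Derivation:
Current gcd = 4
gcd of all OTHER numbers (without N[1]=48): gcd([52, 48]) = 4
The new gcd after any change is gcd(4, new_value).
This can be at most 4.
Since 4 = old gcd 4, the gcd can only stay the same or decrease.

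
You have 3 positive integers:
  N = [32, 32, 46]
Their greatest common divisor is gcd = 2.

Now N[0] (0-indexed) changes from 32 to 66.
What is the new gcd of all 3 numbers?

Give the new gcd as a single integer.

Answer: 2

Derivation:
Numbers: [32, 32, 46], gcd = 2
Change: index 0, 32 -> 66
gcd of the OTHER numbers (without index 0): gcd([32, 46]) = 2
New gcd = gcd(g_others, new_val) = gcd(2, 66) = 2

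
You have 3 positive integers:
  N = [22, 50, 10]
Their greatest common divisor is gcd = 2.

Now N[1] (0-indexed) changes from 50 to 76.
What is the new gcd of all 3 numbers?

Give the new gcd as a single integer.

Answer: 2

Derivation:
Numbers: [22, 50, 10], gcd = 2
Change: index 1, 50 -> 76
gcd of the OTHER numbers (without index 1): gcd([22, 10]) = 2
New gcd = gcd(g_others, new_val) = gcd(2, 76) = 2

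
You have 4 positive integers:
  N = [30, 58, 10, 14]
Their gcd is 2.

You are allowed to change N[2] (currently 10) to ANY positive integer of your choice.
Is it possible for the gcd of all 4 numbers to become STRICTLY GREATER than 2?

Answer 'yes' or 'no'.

Answer: no

Derivation:
Current gcd = 2
gcd of all OTHER numbers (without N[2]=10): gcd([30, 58, 14]) = 2
The new gcd after any change is gcd(2, new_value).
This can be at most 2.
Since 2 = old gcd 2, the gcd can only stay the same or decrease.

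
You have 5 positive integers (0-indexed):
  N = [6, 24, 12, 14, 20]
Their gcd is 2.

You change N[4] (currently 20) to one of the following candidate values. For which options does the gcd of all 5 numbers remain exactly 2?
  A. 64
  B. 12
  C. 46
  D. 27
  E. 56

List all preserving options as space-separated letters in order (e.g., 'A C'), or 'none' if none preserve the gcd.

Answer: A B C E

Derivation:
Old gcd = 2; gcd of others (without N[4]) = 2
New gcd for candidate v: gcd(2, v). Preserves old gcd iff gcd(2, v) = 2.
  Option A: v=64, gcd(2,64)=2 -> preserves
  Option B: v=12, gcd(2,12)=2 -> preserves
  Option C: v=46, gcd(2,46)=2 -> preserves
  Option D: v=27, gcd(2,27)=1 -> changes
  Option E: v=56, gcd(2,56)=2 -> preserves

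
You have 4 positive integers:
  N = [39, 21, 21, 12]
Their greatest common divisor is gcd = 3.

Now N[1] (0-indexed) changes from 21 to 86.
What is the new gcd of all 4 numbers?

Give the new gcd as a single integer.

Numbers: [39, 21, 21, 12], gcd = 3
Change: index 1, 21 -> 86
gcd of the OTHER numbers (without index 1): gcd([39, 21, 12]) = 3
New gcd = gcd(g_others, new_val) = gcd(3, 86) = 1

Answer: 1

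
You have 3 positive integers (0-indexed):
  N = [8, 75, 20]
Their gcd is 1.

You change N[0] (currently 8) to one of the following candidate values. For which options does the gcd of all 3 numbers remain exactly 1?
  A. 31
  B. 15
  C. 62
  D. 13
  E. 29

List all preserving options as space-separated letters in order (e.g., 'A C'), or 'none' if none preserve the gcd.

Answer: A C D E

Derivation:
Old gcd = 1; gcd of others (without N[0]) = 5
New gcd for candidate v: gcd(5, v). Preserves old gcd iff gcd(5, v) = 1.
  Option A: v=31, gcd(5,31)=1 -> preserves
  Option B: v=15, gcd(5,15)=5 -> changes
  Option C: v=62, gcd(5,62)=1 -> preserves
  Option D: v=13, gcd(5,13)=1 -> preserves
  Option E: v=29, gcd(5,29)=1 -> preserves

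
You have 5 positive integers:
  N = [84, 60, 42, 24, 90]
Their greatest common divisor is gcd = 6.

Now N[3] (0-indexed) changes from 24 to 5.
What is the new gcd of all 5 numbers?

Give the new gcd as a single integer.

Numbers: [84, 60, 42, 24, 90], gcd = 6
Change: index 3, 24 -> 5
gcd of the OTHER numbers (without index 3): gcd([84, 60, 42, 90]) = 6
New gcd = gcd(g_others, new_val) = gcd(6, 5) = 1

Answer: 1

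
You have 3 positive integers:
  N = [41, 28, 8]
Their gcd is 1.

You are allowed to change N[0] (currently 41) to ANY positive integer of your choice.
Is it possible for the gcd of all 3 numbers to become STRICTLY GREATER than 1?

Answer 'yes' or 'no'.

Current gcd = 1
gcd of all OTHER numbers (without N[0]=41): gcd([28, 8]) = 4
The new gcd after any change is gcd(4, new_value).
This can be at most 4.
Since 4 > old gcd 1, the gcd CAN increase (e.g., set N[0] = 4).

Answer: yes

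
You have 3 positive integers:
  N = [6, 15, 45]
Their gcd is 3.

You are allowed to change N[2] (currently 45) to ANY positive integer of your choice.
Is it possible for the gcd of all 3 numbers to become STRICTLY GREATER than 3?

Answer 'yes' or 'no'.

Answer: no

Derivation:
Current gcd = 3
gcd of all OTHER numbers (without N[2]=45): gcd([6, 15]) = 3
The new gcd after any change is gcd(3, new_value).
This can be at most 3.
Since 3 = old gcd 3, the gcd can only stay the same or decrease.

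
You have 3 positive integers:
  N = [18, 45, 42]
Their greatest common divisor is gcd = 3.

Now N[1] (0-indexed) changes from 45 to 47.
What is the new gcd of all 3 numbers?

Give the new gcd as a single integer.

Answer: 1

Derivation:
Numbers: [18, 45, 42], gcd = 3
Change: index 1, 45 -> 47
gcd of the OTHER numbers (without index 1): gcd([18, 42]) = 6
New gcd = gcd(g_others, new_val) = gcd(6, 47) = 1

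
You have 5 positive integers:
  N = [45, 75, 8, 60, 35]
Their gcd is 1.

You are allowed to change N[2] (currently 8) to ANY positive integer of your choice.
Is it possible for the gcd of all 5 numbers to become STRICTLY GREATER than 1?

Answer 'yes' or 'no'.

Current gcd = 1
gcd of all OTHER numbers (without N[2]=8): gcd([45, 75, 60, 35]) = 5
The new gcd after any change is gcd(5, new_value).
This can be at most 5.
Since 5 > old gcd 1, the gcd CAN increase (e.g., set N[2] = 5).

Answer: yes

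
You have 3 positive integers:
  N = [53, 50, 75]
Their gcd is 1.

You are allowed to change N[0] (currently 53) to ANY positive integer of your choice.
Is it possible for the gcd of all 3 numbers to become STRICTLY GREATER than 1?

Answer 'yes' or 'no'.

Current gcd = 1
gcd of all OTHER numbers (without N[0]=53): gcd([50, 75]) = 25
The new gcd after any change is gcd(25, new_value).
This can be at most 25.
Since 25 > old gcd 1, the gcd CAN increase (e.g., set N[0] = 25).

Answer: yes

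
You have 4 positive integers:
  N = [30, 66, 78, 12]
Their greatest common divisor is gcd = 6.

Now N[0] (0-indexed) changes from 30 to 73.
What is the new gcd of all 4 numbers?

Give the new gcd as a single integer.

Numbers: [30, 66, 78, 12], gcd = 6
Change: index 0, 30 -> 73
gcd of the OTHER numbers (without index 0): gcd([66, 78, 12]) = 6
New gcd = gcd(g_others, new_val) = gcd(6, 73) = 1

Answer: 1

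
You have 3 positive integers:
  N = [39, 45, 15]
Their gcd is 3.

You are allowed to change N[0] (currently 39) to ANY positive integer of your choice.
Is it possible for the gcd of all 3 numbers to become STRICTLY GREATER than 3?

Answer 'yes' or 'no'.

Answer: yes

Derivation:
Current gcd = 3
gcd of all OTHER numbers (without N[0]=39): gcd([45, 15]) = 15
The new gcd after any change is gcd(15, new_value).
This can be at most 15.
Since 15 > old gcd 3, the gcd CAN increase (e.g., set N[0] = 15).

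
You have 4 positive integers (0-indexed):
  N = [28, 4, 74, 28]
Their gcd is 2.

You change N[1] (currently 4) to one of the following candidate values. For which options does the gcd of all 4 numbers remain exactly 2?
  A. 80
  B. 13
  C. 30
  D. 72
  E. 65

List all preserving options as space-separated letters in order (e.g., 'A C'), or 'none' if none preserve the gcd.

Old gcd = 2; gcd of others (without N[1]) = 2
New gcd for candidate v: gcd(2, v). Preserves old gcd iff gcd(2, v) = 2.
  Option A: v=80, gcd(2,80)=2 -> preserves
  Option B: v=13, gcd(2,13)=1 -> changes
  Option C: v=30, gcd(2,30)=2 -> preserves
  Option D: v=72, gcd(2,72)=2 -> preserves
  Option E: v=65, gcd(2,65)=1 -> changes

Answer: A C D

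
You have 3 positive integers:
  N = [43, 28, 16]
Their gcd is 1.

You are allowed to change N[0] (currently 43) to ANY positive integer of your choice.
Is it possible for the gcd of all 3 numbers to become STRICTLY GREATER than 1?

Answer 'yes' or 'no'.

Current gcd = 1
gcd of all OTHER numbers (without N[0]=43): gcd([28, 16]) = 4
The new gcd after any change is gcd(4, new_value).
This can be at most 4.
Since 4 > old gcd 1, the gcd CAN increase (e.g., set N[0] = 4).

Answer: yes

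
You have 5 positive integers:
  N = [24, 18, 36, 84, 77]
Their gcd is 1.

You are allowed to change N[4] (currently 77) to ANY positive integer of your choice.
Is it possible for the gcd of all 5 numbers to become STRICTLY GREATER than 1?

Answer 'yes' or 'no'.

Current gcd = 1
gcd of all OTHER numbers (without N[4]=77): gcd([24, 18, 36, 84]) = 6
The new gcd after any change is gcd(6, new_value).
This can be at most 6.
Since 6 > old gcd 1, the gcd CAN increase (e.g., set N[4] = 6).

Answer: yes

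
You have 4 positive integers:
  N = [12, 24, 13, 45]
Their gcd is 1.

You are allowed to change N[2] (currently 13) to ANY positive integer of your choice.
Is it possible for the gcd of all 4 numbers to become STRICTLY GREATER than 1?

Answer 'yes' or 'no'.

Answer: yes

Derivation:
Current gcd = 1
gcd of all OTHER numbers (without N[2]=13): gcd([12, 24, 45]) = 3
The new gcd after any change is gcd(3, new_value).
This can be at most 3.
Since 3 > old gcd 1, the gcd CAN increase (e.g., set N[2] = 3).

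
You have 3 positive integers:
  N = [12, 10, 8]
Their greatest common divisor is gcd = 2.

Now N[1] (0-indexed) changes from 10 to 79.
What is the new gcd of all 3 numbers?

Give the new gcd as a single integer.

Numbers: [12, 10, 8], gcd = 2
Change: index 1, 10 -> 79
gcd of the OTHER numbers (without index 1): gcd([12, 8]) = 4
New gcd = gcd(g_others, new_val) = gcd(4, 79) = 1

Answer: 1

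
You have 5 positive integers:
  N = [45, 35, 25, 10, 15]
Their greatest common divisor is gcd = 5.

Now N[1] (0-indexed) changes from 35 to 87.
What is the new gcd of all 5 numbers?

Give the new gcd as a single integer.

Numbers: [45, 35, 25, 10, 15], gcd = 5
Change: index 1, 35 -> 87
gcd of the OTHER numbers (without index 1): gcd([45, 25, 10, 15]) = 5
New gcd = gcd(g_others, new_val) = gcd(5, 87) = 1

Answer: 1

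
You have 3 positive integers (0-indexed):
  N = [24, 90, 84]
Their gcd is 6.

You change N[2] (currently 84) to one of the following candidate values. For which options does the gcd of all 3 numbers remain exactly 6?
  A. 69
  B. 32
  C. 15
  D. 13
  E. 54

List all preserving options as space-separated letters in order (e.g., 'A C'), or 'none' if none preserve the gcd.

Old gcd = 6; gcd of others (without N[2]) = 6
New gcd for candidate v: gcd(6, v). Preserves old gcd iff gcd(6, v) = 6.
  Option A: v=69, gcd(6,69)=3 -> changes
  Option B: v=32, gcd(6,32)=2 -> changes
  Option C: v=15, gcd(6,15)=3 -> changes
  Option D: v=13, gcd(6,13)=1 -> changes
  Option E: v=54, gcd(6,54)=6 -> preserves

Answer: E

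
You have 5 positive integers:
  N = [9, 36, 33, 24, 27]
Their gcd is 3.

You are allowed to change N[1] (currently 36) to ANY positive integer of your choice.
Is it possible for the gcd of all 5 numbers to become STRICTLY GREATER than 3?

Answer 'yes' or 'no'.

Answer: no

Derivation:
Current gcd = 3
gcd of all OTHER numbers (without N[1]=36): gcd([9, 33, 24, 27]) = 3
The new gcd after any change is gcd(3, new_value).
This can be at most 3.
Since 3 = old gcd 3, the gcd can only stay the same or decrease.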